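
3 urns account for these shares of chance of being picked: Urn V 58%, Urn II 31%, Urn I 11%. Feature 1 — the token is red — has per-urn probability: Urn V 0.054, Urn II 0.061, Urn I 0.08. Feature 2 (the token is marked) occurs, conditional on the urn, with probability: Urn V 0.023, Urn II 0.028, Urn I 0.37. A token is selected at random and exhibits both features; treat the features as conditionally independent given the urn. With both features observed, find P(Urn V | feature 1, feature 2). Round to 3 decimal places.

By Bayes' rule, posterior ∝ prior × likelihood:
  Urn V: 0.58 × 0.054 × 0.023 = 0.00072036
  Urn II: 0.31 × 0.061 × 0.028 = 0.00052948
  Urn I: 0.11 × 0.08 × 0.37 = 0.003256
Total = 0.00450584.
P(Urn V | evidence) = 0.00072036 / 0.00450584 ≈ 0.160.

0.160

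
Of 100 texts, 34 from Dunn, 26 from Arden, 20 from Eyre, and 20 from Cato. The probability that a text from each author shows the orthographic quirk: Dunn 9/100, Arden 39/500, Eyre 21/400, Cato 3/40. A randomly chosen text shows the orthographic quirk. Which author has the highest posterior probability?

Dunn

Compute prior × likelihood for every hypothesis:
  Dunn: 0.34 × 0.09 = 0.0306
  Arden: 0.26 × 0.078 = 0.02028
  Eyre: 0.2 × 0.0525 = 0.0105
  Cato: 0.2 × 0.075 = 0.015
Total = 0.07638.
Largest term belongs to Dunn, so Dunn is most probable.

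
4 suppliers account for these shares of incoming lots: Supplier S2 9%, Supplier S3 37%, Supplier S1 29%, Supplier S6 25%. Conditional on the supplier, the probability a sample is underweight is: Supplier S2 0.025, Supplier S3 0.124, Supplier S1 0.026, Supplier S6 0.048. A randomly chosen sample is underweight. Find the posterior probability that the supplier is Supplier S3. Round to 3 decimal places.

0.678

Unnormalized posteriors (prior × likelihood):
  Supplier S2: 0.09 × 0.025 = 0.00225
  Supplier S3: 0.37 × 0.124 = 0.04588
  Supplier S1: 0.29 × 0.026 = 0.00754
  Supplier S6: 0.25 × 0.048 = 0.012
Total = 0.06767.
P(Supplier S3 | evidence) = 0.04588 / 0.06767 ≈ 0.678.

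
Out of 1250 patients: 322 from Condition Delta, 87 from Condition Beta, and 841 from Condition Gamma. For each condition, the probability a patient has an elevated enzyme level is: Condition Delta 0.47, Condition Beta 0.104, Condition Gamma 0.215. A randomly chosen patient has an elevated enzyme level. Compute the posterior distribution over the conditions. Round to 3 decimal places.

Condition Delta 0.444, Condition Beta 0.027, Condition Gamma 0.530

Unnormalized posteriors (prior × likelihood):
  Condition Delta: 0.2576 × 0.47 = 0.121072
  Condition Beta: 0.0696 × 0.104 = 0.0072384
  Condition Gamma: 0.6728 × 0.215 = 0.144652
Normalizing constant = 0.2729624.
P(Condition Delta | elevated) = 0.121072/0.2729624 ≈ 0.444
P(Condition Beta | elevated) = 0.0072384/0.2729624 ≈ 0.027
P(Condition Gamma | elevated) = 0.144652/0.2729624 ≈ 0.530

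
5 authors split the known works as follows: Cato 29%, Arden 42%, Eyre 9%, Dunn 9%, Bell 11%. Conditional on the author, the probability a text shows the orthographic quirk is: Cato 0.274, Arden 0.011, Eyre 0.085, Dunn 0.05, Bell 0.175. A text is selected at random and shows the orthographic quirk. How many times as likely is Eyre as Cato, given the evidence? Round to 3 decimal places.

0.096

Unnormalized posteriors (prior × likelihood):
  Cato: 0.29 × 0.274 = 0.07946
  Arden: 0.42 × 0.011 = 0.00462
  Eyre: 0.09 × 0.085 = 0.00765
  Dunn: 0.09 × 0.05 = 0.0045
  Bell: 0.11 × 0.175 = 0.01925
Total = 0.11548.
The ratio is 0.00765 / 0.07946 (the normalizer cancels) = 0.096.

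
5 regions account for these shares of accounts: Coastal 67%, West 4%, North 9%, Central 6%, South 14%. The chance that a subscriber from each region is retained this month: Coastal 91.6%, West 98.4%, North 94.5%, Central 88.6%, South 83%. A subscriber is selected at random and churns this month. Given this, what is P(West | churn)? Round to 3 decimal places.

0.007

Taking complements, P(churn | each) = Coastal 0.084, West 0.016, North 0.055, Central 0.114, South 0.17.
Unnormalized posteriors (prior × likelihood):
  Coastal: 0.67 × 0.084 = 0.05628
  West: 0.04 × 0.016 = 0.00064
  North: 0.09 × 0.055 = 0.00495
  Central: 0.06 × 0.114 = 0.00684
  South: 0.14 × 0.17 = 0.0238
Sum = 0.09251.
P(West | evidence) = 0.00064 / 0.09251 ≈ 0.007.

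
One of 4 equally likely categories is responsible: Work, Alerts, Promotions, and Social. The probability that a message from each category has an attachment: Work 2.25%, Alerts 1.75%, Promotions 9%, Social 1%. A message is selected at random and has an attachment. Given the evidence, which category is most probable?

Since the prior is uniform, the posterior is proportional to the likelihood:
  Work: 0.0225
  Alerts: 0.0175
  Promotions: 0.09
  Social: 0.01
Sum = 0.14.
Largest term belongs to Promotions, so Promotions is most probable.

Promotions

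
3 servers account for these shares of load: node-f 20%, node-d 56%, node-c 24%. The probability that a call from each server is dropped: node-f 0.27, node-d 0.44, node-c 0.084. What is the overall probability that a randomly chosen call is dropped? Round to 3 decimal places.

Compute prior × likelihood for every hypothesis:
  node-f: 0.2 × 0.27 = 0.054
  node-d: 0.56 × 0.44 = 0.2464
  node-c: 0.24 × 0.084 = 0.02016
P(dropped) = 0.054 + 0.2464 + 0.02016 = 0.32056 → 0.321.

0.321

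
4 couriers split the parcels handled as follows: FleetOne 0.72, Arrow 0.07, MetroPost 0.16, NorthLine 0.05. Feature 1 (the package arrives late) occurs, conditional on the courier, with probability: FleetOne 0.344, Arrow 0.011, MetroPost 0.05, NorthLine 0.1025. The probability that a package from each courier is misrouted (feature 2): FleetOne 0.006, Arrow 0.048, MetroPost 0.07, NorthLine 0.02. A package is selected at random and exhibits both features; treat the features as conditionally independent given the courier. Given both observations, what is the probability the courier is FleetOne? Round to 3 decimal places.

Compute prior × likelihood for every hypothesis:
  FleetOne: 0.72 × 0.344 × 0.006 = 0.00148608
  Arrow: 0.07 × 0.011 × 0.048 = 0.00003696
  MetroPost: 0.16 × 0.05 × 0.07 = 0.00056
  NorthLine: 0.05 × 0.1025 × 0.02 = 0.0001025
Normalizing constant = 0.00218554.
P(FleetOne | evidence) = 0.00148608 / 0.00218554 ≈ 0.680.

0.680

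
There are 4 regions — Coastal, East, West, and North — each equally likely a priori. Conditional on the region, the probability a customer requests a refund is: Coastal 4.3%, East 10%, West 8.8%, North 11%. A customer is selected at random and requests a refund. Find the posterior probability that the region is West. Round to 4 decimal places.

0.2581

Since the prior is uniform, the posterior is proportional to the likelihood:
  Coastal: 0.043
  East: 0.1
  West: 0.088
  North: 0.11
Normalizing constant = 0.341.
P(West | evidence) = 0.088 / 0.341 ≈ 0.2581.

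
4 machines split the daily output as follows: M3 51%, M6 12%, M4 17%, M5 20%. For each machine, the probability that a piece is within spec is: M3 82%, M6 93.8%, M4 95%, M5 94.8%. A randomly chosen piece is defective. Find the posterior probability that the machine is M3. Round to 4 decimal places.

Taking complements, P(defective | each) = M3 0.18, M6 0.062, M4 0.05, M5 0.052.
Compute prior × likelihood for every hypothesis:
  M3: 0.51 × 0.18 = 0.0918
  M6: 0.12 × 0.062 = 0.00744
  M4: 0.17 × 0.05 = 0.0085
  M5: 0.2 × 0.052 = 0.0104
Sum = 0.11814.
P(M3 | evidence) = 0.0918 / 0.11814 ≈ 0.7770.

0.7770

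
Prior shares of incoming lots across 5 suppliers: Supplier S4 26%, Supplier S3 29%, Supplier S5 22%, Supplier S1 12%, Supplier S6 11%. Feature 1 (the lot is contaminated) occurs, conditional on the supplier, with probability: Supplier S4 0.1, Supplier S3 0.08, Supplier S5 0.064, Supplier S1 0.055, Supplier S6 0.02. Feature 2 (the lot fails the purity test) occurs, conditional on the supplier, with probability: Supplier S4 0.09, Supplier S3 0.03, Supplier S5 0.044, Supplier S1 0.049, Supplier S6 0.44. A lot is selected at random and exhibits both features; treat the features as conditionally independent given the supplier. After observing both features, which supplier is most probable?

Supplier S4

Unnormalized posteriors (prior × likelihood):
  Supplier S4: 0.26 × 0.1 × 0.09 = 0.00234
  Supplier S3: 0.29 × 0.08 × 0.03 = 0.000696
  Supplier S5: 0.22 × 0.064 × 0.044 = 0.00061952
  Supplier S1: 0.12 × 0.055 × 0.049 = 0.0003234
  Supplier S6: 0.11 × 0.02 × 0.44 = 0.000968
Sum = 0.00494692.
Largest term belongs to Supplier S4, so Supplier S4 is most probable.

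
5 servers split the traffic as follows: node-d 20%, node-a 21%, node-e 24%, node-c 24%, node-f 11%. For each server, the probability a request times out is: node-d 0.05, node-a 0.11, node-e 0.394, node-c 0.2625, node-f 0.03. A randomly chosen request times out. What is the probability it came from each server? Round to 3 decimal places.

node-d 0.052, node-a 0.119, node-e 0.488, node-c 0.325, node-f 0.017

Unnormalized posteriors (prior × likelihood):
  node-d: 0.2 × 0.05 = 0.01
  node-a: 0.21 × 0.11 = 0.0231
  node-e: 0.24 × 0.394 = 0.09456
  node-c: 0.24 × 0.2625 = 0.063
  node-f: 0.11 × 0.03 = 0.0033
Total = 0.19396.
P(node-d | timeout) = 0.01/0.19396 ≈ 0.052
P(node-a | timeout) = 0.0231/0.19396 ≈ 0.119
P(node-e | timeout) = 0.09456/0.19396 ≈ 0.488
P(node-c | timeout) = 0.063/0.19396 ≈ 0.325
P(node-f | timeout) = 0.0033/0.19396 ≈ 0.017
(Check: 0.052+0.119+0.488+0.325+0.017 = 1.001.)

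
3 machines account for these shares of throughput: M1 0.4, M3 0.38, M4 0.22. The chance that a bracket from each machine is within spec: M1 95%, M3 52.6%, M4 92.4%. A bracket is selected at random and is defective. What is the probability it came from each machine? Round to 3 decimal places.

Taking complements, P(defective | each) = M1 0.05, M3 0.474, M4 0.076.
Prior × likelihood for each hypothesis:
  M1: 0.4 × 0.05 = 0.02
  M3: 0.38 × 0.474 = 0.18012
  M4: 0.22 × 0.076 = 0.01672
Total = 0.21684.
P(M1 | defective) = 0.02/0.21684 ≈ 0.092
P(M3 | defective) = 0.18012/0.21684 ≈ 0.831
P(M4 | defective) = 0.01672/0.21684 ≈ 0.077

M1 0.092, M3 0.831, M4 0.077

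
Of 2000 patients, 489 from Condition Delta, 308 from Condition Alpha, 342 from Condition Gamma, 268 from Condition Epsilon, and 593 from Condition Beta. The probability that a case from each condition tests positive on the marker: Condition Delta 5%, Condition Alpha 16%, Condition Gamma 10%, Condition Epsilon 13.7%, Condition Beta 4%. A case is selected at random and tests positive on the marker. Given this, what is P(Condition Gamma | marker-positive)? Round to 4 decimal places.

0.2031

Compute prior × likelihood for every hypothesis:
  Condition Delta: 0.2445 × 0.05 = 0.012225
  Condition Alpha: 0.154 × 0.16 = 0.02464
  Condition Gamma: 0.171 × 0.1 = 0.0171
  Condition Epsilon: 0.134 × 0.137 = 0.018358
  Condition Beta: 0.2965 × 0.04 = 0.01186
Sum = 0.084183.
P(Condition Gamma | evidence) = 0.0171 / 0.084183 ≈ 0.2031.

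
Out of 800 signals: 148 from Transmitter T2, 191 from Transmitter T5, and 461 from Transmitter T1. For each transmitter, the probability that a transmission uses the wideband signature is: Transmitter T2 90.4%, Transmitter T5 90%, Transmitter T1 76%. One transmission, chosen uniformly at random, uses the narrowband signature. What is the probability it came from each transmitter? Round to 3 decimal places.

Taking complements, P(narrowband | each) = Transmitter T2 0.096, Transmitter T5 0.1, Transmitter T1 0.24.
Compute prior × likelihood for every hypothesis:
  Transmitter T2: 0.185 × 0.096 = 0.01776
  Transmitter T5: 0.23875 × 0.1 = 0.023875
  Transmitter T1: 0.57625 × 0.24 = 0.1383
Total = 0.179935.
P(Transmitter T2 | narrowband) = 0.01776/0.179935 ≈ 0.099
P(Transmitter T5 | narrowband) = 0.023875/0.179935 ≈ 0.133
P(Transmitter T1 | narrowband) = 0.1383/0.179935 ≈ 0.769

Transmitter T2 0.099, Transmitter T5 0.133, Transmitter T1 0.769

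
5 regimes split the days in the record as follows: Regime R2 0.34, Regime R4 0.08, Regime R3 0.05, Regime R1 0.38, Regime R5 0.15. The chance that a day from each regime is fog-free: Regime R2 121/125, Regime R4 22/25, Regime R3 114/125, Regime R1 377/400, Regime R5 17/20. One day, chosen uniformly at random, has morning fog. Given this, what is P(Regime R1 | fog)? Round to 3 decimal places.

Taking complements, P(fog | each) = Regime R2 0.032, Regime R4 0.12, Regime R3 0.088, Regime R1 0.0575, Regime R5 0.15.
Unnormalized posteriors (prior × likelihood):
  Regime R2: 0.34 × 0.032 = 0.01088
  Regime R4: 0.08 × 0.12 = 0.0096
  Regime R3: 0.05 × 0.088 = 0.0044
  Regime R1: 0.38 × 0.0575 = 0.02185
  Regime R5: 0.15 × 0.15 = 0.0225
Total = 0.06923.
P(Regime R1 | evidence) = 0.02185 / 0.06923 ≈ 0.316.

0.316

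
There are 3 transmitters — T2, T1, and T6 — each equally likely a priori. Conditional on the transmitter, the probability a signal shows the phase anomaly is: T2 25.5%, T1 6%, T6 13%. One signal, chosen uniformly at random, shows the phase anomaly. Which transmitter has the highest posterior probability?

T2

With a uniform prior (1/3 each), posterior ∝ likelihood:
  T2: 0.255
  T1: 0.06
  T6: 0.13
Normalizing constant = 0.445.
Largest term belongs to T2, so T2 is most probable.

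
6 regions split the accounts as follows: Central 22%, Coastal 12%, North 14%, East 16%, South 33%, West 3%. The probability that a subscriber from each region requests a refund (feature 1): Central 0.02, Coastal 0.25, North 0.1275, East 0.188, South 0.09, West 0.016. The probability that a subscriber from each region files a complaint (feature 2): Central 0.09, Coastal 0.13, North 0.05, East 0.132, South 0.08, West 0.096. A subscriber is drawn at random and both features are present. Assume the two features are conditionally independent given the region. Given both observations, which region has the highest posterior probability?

East

Compute prior × likelihood for every hypothesis:
  Central: 0.22 × 0.02 × 0.09 = 0.000396
  Coastal: 0.12 × 0.25 × 0.13 = 0.0039
  North: 0.14 × 0.1275 × 0.05 = 0.0008925
  East: 0.16 × 0.188 × 0.132 = 0.00397056
  South: 0.33 × 0.09 × 0.08 = 0.002376
  West: 0.03 × 0.016 × 0.096 = 0.00004608
Sum = 0.01158114.
Largest term belongs to East, so East is most probable.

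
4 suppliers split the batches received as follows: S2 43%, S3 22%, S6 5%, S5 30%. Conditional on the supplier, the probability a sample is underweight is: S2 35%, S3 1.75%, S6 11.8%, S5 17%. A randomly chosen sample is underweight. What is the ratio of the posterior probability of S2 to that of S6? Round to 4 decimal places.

Prior × likelihood for each hypothesis:
  S2: 0.43 × 0.35 = 0.1505
  S3: 0.22 × 0.0175 = 0.00385
  S6: 0.05 × 0.118 = 0.0059
  S5: 0.3 × 0.17 = 0.051
Normalizing constant = 0.21125.
The ratio is 0.1505 / 0.0059 (the normalizer cancels) = 25.5085.

25.5085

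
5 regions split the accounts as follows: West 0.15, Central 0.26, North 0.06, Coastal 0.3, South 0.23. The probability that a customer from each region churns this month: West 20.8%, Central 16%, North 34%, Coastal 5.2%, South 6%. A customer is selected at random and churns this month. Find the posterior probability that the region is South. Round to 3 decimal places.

0.113

By Bayes' rule, posterior ∝ prior × likelihood:
  West: 0.15 × 0.208 = 0.0312
  Central: 0.26 × 0.16 = 0.0416
  North: 0.06 × 0.34 = 0.0204
  Coastal: 0.3 × 0.052 = 0.0156
  South: 0.23 × 0.06 = 0.0138
Sum = 0.1226.
P(South | evidence) = 0.0138 / 0.1226 ≈ 0.113.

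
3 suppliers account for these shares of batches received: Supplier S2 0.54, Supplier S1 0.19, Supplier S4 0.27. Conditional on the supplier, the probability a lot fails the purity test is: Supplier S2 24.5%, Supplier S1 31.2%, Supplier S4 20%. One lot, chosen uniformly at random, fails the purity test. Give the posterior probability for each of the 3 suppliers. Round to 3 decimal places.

Supplier S2 0.539, Supplier S1 0.241, Supplier S4 0.220

Compute prior × likelihood for every hypothesis:
  Supplier S2: 0.54 × 0.245 = 0.1323
  Supplier S1: 0.19 × 0.312 = 0.05928
  Supplier S4: 0.27 × 0.2 = 0.054
Normalizing constant = 0.24558.
P(Supplier S2 | off-spec) = 0.1323/0.24558 ≈ 0.539
P(Supplier S1 | off-spec) = 0.05928/0.24558 ≈ 0.241
P(Supplier S4 | off-spec) = 0.054/0.24558 ≈ 0.220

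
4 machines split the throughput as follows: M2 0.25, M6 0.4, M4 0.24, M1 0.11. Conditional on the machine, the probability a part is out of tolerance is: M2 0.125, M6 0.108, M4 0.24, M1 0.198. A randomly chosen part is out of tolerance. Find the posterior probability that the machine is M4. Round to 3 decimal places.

By Bayes' rule, posterior ∝ prior × likelihood:
  M2: 0.25 × 0.125 = 0.03125
  M6: 0.4 × 0.108 = 0.0432
  M4: 0.24 × 0.24 = 0.0576
  M1: 0.11 × 0.198 = 0.02178
Sum = 0.15383.
P(M4 | evidence) = 0.0576 / 0.15383 ≈ 0.374.

0.374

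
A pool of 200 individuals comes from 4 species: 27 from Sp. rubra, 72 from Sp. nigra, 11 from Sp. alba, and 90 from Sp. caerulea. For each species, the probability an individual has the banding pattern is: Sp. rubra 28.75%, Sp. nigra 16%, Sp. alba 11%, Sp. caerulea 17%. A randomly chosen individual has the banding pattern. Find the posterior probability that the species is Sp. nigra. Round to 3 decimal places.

0.322

Compute prior × likelihood for every hypothesis:
  Sp. rubra: 0.135 × 0.2875 = 0.0388125
  Sp. nigra: 0.36 × 0.16 = 0.0576
  Sp. alba: 0.055 × 0.11 = 0.00605
  Sp. caerulea: 0.45 × 0.17 = 0.0765
Total = 0.1789625.
P(Sp. nigra | evidence) = 0.0576 / 0.1789625 ≈ 0.322.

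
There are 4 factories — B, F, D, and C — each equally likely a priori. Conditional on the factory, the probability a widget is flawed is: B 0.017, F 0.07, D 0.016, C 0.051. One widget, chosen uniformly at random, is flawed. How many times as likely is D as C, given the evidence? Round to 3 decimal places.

With a uniform prior (1/4 each), posterior ∝ likelihood:
  B: 0.017
  F: 0.07
  D: 0.016
  C: 0.051
Normalizing constant = 0.154.
The ratio is 0.016 / 0.051 (the normalizer cancels) = 0.314.

0.314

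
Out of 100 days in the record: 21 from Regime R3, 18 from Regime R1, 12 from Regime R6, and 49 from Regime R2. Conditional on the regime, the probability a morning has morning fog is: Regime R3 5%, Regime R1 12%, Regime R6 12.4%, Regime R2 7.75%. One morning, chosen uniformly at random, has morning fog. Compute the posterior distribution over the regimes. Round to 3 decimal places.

Compute prior × likelihood for every hypothesis:
  Regime R3: 0.21 × 0.05 = 0.0105
  Regime R1: 0.18 × 0.12 = 0.0216
  Regime R6: 0.12 × 0.124 = 0.01488
  Regime R2: 0.49 × 0.0775 = 0.037975
Normalizing constant = 0.084955.
P(Regime R3 | fog) = 0.0105/0.084955 ≈ 0.124
P(Regime R1 | fog) = 0.0216/0.084955 ≈ 0.254
P(Regime R6 | fog) = 0.01488/0.084955 ≈ 0.175
P(Regime R2 | fog) = 0.037975/0.084955 ≈ 0.447
(Check: 0.124+0.254+0.175+0.447 = 1.000.)

Regime R3 0.124, Regime R1 0.254, Regime R6 0.175, Regime R2 0.447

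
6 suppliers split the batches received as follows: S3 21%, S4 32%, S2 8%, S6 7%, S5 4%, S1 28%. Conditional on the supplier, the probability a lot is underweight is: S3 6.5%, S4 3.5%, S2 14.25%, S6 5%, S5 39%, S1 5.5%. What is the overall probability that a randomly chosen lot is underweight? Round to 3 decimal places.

0.071

By Bayes' rule, posterior ∝ prior × likelihood:
  S3: 0.21 × 0.065 = 0.01365
  S4: 0.32 × 0.035 = 0.0112
  S2: 0.08 × 0.1425 = 0.0114
  S6: 0.07 × 0.05 = 0.0035
  S5: 0.04 × 0.39 = 0.0156
  S1: 0.28 × 0.055 = 0.0154
P(underweight) = 0.01365 + 0.0112 + 0.0114 + 0.0035 + 0.0156 + 0.0154 = 0.07075 → 0.071.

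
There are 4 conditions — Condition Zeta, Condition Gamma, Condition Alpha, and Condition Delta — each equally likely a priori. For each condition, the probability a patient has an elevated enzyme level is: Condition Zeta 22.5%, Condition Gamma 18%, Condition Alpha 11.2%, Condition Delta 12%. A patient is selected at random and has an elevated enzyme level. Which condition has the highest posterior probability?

Since the prior is uniform, the posterior is proportional to the likelihood:
  Condition Zeta: 0.225
  Condition Gamma: 0.18
  Condition Alpha: 0.112
  Condition Delta: 0.12
Sum = 0.637.
Largest term belongs to Condition Zeta, so Condition Zeta is most probable.

Condition Zeta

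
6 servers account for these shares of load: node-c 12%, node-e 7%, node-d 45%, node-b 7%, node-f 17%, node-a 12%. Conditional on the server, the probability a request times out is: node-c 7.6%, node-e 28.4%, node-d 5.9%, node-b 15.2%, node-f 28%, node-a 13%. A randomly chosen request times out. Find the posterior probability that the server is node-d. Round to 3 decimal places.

0.205

Unnormalized posteriors (prior × likelihood):
  node-c: 0.12 × 0.076 = 0.00912
  node-e: 0.07 × 0.284 = 0.01988
  node-d: 0.45 × 0.059 = 0.02655
  node-b: 0.07 × 0.152 = 0.01064
  node-f: 0.17 × 0.28 = 0.0476
  node-a: 0.12 × 0.13 = 0.0156
Total = 0.12939.
P(node-d | evidence) = 0.02655 / 0.12939 ≈ 0.205.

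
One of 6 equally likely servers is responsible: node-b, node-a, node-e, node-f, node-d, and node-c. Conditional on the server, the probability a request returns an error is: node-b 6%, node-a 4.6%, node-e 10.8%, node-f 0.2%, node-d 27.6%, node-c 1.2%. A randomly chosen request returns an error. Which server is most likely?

With a uniform prior (1/6 each), posterior ∝ likelihood:
  node-b: 0.06
  node-a: 0.046
  node-e: 0.108
  node-f: 0.002
  node-d: 0.276
  node-c: 0.012
Sum = 0.504.
Largest term belongs to node-d, so node-d is most probable.

node-d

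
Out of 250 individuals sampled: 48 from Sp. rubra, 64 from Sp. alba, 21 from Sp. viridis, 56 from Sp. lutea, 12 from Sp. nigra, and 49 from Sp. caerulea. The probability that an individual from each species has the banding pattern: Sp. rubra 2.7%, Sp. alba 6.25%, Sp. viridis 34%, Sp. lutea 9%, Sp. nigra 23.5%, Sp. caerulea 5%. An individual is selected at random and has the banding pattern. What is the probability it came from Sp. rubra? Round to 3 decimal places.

Unnormalized posteriors (prior × likelihood):
  Sp. rubra: 0.192 × 0.027 = 0.005184
  Sp. alba: 0.256 × 0.0625 = 0.016
  Sp. viridis: 0.084 × 0.34 = 0.02856
  Sp. lutea: 0.224 × 0.09 = 0.02016
  Sp. nigra: 0.048 × 0.235 = 0.01128
  Sp. caerulea: 0.196 × 0.05 = 0.0098
Sum = 0.090984.
P(Sp. rubra | evidence) = 0.005184 / 0.090984 ≈ 0.057.

0.057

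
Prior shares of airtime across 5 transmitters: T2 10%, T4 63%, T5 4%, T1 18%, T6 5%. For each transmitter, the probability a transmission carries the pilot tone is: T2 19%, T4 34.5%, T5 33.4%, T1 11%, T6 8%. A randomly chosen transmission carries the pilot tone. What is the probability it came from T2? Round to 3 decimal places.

0.069

Unnormalized posteriors (prior × likelihood):
  T2: 0.1 × 0.19 = 0.019
  T4: 0.63 × 0.345 = 0.21735
  T5: 0.04 × 0.334 = 0.01336
  T1: 0.18 × 0.11 = 0.0198
  T6: 0.05 × 0.08 = 0.004
Normalizing constant = 0.27351.
P(T2 | evidence) = 0.019 / 0.27351 ≈ 0.069.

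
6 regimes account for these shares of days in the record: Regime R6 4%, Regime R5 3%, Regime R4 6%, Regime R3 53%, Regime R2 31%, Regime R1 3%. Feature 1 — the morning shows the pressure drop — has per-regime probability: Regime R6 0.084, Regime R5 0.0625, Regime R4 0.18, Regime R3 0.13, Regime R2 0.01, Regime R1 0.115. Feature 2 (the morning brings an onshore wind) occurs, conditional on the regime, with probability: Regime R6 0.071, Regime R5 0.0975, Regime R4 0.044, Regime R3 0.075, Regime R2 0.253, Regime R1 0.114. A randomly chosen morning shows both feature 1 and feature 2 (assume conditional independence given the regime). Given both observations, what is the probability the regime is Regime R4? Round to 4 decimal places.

Prior × likelihood for each hypothesis:
  Regime R6: 0.04 × 0.084 × 0.071 = 0.00023856
  Regime R5: 0.03 × 0.0625 × 0.0975 = 0.0001828125
  Regime R4: 0.06 × 0.18 × 0.044 = 0.0004752
  Regime R3: 0.53 × 0.13 × 0.075 = 0.0051675
  Regime R2: 0.31 × 0.01 × 0.253 = 0.0007843
  Regime R1: 0.03 × 0.115 × 0.114 = 0.0003933
Sum = 0.0072416725.
P(Regime R4 | evidence) = 0.0004752 / 0.0072416725 ≈ 0.0656.

0.0656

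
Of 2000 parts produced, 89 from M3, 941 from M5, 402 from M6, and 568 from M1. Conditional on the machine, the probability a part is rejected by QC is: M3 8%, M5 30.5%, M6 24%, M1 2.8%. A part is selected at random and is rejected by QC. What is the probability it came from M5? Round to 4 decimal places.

By Bayes' rule, posterior ∝ prior × likelihood:
  M3: 0.0445 × 0.08 = 0.00356
  M5: 0.4705 × 0.305 = 0.1435025
  M6: 0.201 × 0.24 = 0.04824
  M1: 0.284 × 0.028 = 0.007952
Total = 0.2032545.
P(M5 | evidence) = 0.1435025 / 0.2032545 ≈ 0.7060.

0.7060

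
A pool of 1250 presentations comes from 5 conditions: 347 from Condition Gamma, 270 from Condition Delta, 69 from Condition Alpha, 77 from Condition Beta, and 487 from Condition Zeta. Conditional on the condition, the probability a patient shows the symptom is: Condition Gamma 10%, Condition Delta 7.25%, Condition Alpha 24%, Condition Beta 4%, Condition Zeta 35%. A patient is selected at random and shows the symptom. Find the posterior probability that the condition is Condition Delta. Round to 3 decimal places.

0.080

Compute prior × likelihood for every hypothesis:
  Condition Gamma: 0.2776 × 0.1 = 0.02776
  Condition Delta: 0.216 × 0.0725 = 0.01566
  Condition Alpha: 0.0552 × 0.24 = 0.013248
  Condition Beta: 0.0616 × 0.04 = 0.002464
  Condition Zeta: 0.3896 × 0.35 = 0.13636
Sum = 0.195492.
P(Condition Delta | evidence) = 0.01566 / 0.195492 ≈ 0.080.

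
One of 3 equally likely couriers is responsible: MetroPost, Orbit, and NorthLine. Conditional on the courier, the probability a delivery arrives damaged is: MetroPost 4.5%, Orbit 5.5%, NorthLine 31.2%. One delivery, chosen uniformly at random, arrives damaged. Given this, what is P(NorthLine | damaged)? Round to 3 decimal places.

Since the prior is uniform, the posterior is proportional to the likelihood:
  MetroPost: 0.045
  Orbit: 0.055
  NorthLine: 0.312
Normalizing constant = 0.412.
P(NorthLine | evidence) = 0.312 / 0.412 ≈ 0.757.

0.757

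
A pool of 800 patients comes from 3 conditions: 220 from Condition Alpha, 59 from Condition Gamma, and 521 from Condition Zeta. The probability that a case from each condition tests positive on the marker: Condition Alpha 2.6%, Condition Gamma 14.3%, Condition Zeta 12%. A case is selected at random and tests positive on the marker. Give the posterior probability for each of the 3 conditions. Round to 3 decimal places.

By Bayes' rule, posterior ∝ prior × likelihood:
  Condition Alpha: 0.275 × 0.026 = 0.00715
  Condition Gamma: 0.07375 × 0.143 = 0.01054625
  Condition Zeta: 0.65125 × 0.12 = 0.07815
Normalizing constant = 0.09584625.
P(Condition Alpha | marker-positive) = 0.00715/0.09584625 ≈ 0.075
P(Condition Gamma | marker-positive) = 0.01054625/0.09584625 ≈ 0.110
P(Condition Zeta | marker-positive) = 0.07815/0.09584625 ≈ 0.815
(Check: 0.075+0.110+0.815 = 1.000.)

Condition Alpha 0.075, Condition Gamma 0.110, Condition Zeta 0.815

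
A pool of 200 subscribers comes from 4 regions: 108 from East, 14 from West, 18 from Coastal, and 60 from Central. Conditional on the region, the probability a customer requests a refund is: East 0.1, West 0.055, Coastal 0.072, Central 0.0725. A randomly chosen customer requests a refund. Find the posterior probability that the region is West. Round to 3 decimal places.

0.045

By Bayes' rule, posterior ∝ prior × likelihood:
  East: 0.54 × 0.1 = 0.054
  West: 0.07 × 0.055 = 0.00385
  Coastal: 0.09 × 0.072 = 0.00648
  Central: 0.3 × 0.0725 = 0.02175
Sum = 0.08608.
P(West | evidence) = 0.00385 / 0.08608 ≈ 0.045.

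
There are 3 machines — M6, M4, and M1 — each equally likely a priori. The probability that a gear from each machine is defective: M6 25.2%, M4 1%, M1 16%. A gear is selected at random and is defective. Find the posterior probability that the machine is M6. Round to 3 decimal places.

With a uniform prior (1/3 each), posterior ∝ likelihood:
  M6: 0.252
  M4: 0.01
  M1: 0.16
Sum = 0.422.
P(M6 | evidence) = 0.252 / 0.422 ≈ 0.597.

0.597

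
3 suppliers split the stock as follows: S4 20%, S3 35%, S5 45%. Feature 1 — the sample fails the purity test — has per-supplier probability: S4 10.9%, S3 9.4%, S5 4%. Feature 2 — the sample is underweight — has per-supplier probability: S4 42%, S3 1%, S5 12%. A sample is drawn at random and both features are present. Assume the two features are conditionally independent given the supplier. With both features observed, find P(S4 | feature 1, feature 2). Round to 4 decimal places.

By Bayes' rule, posterior ∝ prior × likelihood:
  S4: 0.2 × 0.109 × 0.42 = 0.009156
  S3: 0.35 × 0.094 × 0.01 = 0.000329
  S5: 0.45 × 0.04 × 0.12 = 0.00216
Normalizing constant = 0.011645.
P(S4 | evidence) = 0.009156 / 0.011645 ≈ 0.7863.

0.7863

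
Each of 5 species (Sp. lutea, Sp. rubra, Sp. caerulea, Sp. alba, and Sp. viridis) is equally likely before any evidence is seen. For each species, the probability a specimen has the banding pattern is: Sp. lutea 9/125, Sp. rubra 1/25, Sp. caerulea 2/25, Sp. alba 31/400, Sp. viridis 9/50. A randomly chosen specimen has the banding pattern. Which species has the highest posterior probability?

With a uniform prior (1/5 each), posterior ∝ likelihood:
  Sp. lutea: 0.072
  Sp. rubra: 0.04
  Sp. caerulea: 0.08
  Sp. alba: 0.0775
  Sp. viridis: 0.18
Total = 0.4495.
Largest term belongs to Sp. viridis, so Sp. viridis is most probable.

Sp. viridis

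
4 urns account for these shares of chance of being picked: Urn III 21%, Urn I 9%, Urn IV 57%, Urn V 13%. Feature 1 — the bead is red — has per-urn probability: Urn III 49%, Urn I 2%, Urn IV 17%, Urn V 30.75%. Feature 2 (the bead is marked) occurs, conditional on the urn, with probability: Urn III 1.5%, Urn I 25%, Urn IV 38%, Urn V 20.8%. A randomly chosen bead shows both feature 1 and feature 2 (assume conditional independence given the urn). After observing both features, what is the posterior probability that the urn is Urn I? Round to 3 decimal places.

Compute prior × likelihood for every hypothesis:
  Urn III: 0.21 × 0.49 × 0.015 = 0.0015435
  Urn I: 0.09 × 0.02 × 0.25 = 0.00045
  Urn IV: 0.57 × 0.17 × 0.38 = 0.036822
  Urn V: 0.13 × 0.3075 × 0.208 = 0.0083148
Normalizing constant = 0.0471303.
P(Urn I | evidence) = 0.00045 / 0.0471303 ≈ 0.010.

0.010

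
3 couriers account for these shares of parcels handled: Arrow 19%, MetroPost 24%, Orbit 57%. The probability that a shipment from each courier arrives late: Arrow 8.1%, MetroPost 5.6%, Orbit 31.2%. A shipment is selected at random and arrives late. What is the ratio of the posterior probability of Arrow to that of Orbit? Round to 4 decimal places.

By Bayes' rule, posterior ∝ prior × likelihood:
  Arrow: 0.19 × 0.081 = 0.01539
  MetroPost: 0.24 × 0.056 = 0.01344
  Orbit: 0.57 × 0.312 = 0.17784
Total = 0.20667.
The ratio is 0.01539 / 0.17784 (the normalizer cancels) = 0.0865.

0.0865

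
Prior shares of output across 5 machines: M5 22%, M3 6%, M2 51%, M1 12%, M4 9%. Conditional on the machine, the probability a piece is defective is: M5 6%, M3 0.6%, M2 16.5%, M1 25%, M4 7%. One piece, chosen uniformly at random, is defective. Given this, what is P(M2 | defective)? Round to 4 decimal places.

Compute prior × likelihood for every hypothesis:
  M5: 0.22 × 0.06 = 0.0132
  M3: 0.06 × 0.006 = 0.00036
  M2: 0.51 × 0.165 = 0.08415
  M1: 0.12 × 0.25 = 0.03
  M4: 0.09 × 0.07 = 0.0063
Sum = 0.13401.
P(M2 | evidence) = 0.08415 / 0.13401 ≈ 0.6279.

0.6279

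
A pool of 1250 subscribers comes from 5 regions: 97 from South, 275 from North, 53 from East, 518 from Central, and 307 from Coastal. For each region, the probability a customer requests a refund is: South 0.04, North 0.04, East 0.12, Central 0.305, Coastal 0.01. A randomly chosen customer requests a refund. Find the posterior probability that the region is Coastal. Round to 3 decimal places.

0.017

Unnormalized posteriors (prior × likelihood):
  South: 0.0776 × 0.04 = 0.003104
  North: 0.22 × 0.04 = 0.0088
  East: 0.0424 × 0.12 = 0.005088
  Central: 0.4144 × 0.305 = 0.126392
  Coastal: 0.2456 × 0.01 = 0.002456
Normalizing constant = 0.14584.
P(Coastal | evidence) = 0.002456 / 0.14584 ≈ 0.017.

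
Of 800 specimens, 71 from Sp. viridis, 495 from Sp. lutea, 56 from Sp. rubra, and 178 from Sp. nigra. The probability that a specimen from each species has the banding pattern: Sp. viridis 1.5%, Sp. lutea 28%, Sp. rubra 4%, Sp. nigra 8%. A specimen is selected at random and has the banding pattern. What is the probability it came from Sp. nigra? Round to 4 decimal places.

0.0912

Unnormalized posteriors (prior × likelihood):
  Sp. viridis: 0.08875 × 0.015 = 0.00133125
  Sp. lutea: 0.61875 × 0.28 = 0.17325
  Sp. rubra: 0.07 × 0.04 = 0.0028
  Sp. nigra: 0.2225 × 0.08 = 0.0178
Sum = 0.19518125.
P(Sp. nigra | evidence) = 0.0178 / 0.19518125 ≈ 0.0912.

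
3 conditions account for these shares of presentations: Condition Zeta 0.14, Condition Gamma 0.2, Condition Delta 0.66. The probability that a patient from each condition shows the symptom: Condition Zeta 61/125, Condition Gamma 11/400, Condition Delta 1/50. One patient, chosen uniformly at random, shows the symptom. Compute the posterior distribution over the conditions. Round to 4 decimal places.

By Bayes' rule, posterior ∝ prior × likelihood:
  Condition Zeta: 0.14 × 0.488 = 0.06832
  Condition Gamma: 0.2 × 0.0275 = 0.0055
  Condition Delta: 0.66 × 0.02 = 0.0132
Normalizing constant = 0.08702.
P(Condition Zeta | symptomatic) = 0.06832/0.08702 ≈ 0.7851
P(Condition Gamma | symptomatic) = 0.0055/0.08702 ≈ 0.0632
P(Condition Delta | symptomatic) = 0.0132/0.08702 ≈ 0.1517
(Check: 0.7851+0.0632+0.1517 = 1.0000.)

Condition Zeta 0.7851, Condition Gamma 0.0632, Condition Delta 0.1517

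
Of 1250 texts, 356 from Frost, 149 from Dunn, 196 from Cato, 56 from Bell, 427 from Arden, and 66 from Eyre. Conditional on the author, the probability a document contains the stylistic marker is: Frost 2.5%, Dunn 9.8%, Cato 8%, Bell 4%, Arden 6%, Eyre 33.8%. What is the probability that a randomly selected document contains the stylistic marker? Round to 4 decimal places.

0.0715

By Bayes' rule, posterior ∝ prior × likelihood:
  Frost: 0.2848 × 0.025 = 0.00712
  Dunn: 0.1192 × 0.098 = 0.0116816
  Cato: 0.1568 × 0.08 = 0.012544
  Bell: 0.0448 × 0.04 = 0.001792
  Arden: 0.3416 × 0.06 = 0.020496
  Eyre: 0.0528 × 0.338 = 0.0178464
P(marker) = 0.00712 + 0.0116816 + 0.012544 + 0.001792 + 0.020496 + 0.0178464 = 0.07148 → 0.0715.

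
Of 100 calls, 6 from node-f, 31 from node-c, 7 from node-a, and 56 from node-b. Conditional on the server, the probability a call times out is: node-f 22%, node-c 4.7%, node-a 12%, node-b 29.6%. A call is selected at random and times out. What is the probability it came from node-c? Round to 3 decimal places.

Compute prior × likelihood for every hypothesis:
  node-f: 0.06 × 0.22 = 0.0132
  node-c: 0.31 × 0.047 = 0.01457
  node-a: 0.07 × 0.12 = 0.0084
  node-b: 0.56 × 0.296 = 0.16576
Normalizing constant = 0.20193.
P(node-c | evidence) = 0.01457 / 0.20193 ≈ 0.072.

0.072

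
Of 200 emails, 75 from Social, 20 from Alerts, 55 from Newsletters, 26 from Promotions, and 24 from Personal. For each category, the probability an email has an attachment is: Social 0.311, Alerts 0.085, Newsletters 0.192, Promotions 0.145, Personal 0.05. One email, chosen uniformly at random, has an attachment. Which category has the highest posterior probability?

Social

By Bayes' rule, posterior ∝ prior × likelihood:
  Social: 0.375 × 0.311 = 0.116625
  Alerts: 0.1 × 0.085 = 0.0085
  Newsletters: 0.275 × 0.192 = 0.0528
  Promotions: 0.13 × 0.145 = 0.01885
  Personal: 0.12 × 0.05 = 0.006
Total = 0.202775.
Largest term belongs to Social, so Social is most probable.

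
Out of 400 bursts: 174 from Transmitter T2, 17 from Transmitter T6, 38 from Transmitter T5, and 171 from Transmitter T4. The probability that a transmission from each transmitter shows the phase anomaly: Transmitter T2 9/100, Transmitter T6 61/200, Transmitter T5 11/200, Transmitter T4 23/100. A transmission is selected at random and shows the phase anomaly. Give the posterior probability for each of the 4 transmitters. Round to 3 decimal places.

Unnormalized posteriors (prior × likelihood):
  Transmitter T2: 0.435 × 0.09 = 0.03915
  Transmitter T6: 0.0425 × 0.305 = 0.0129625
  Transmitter T5: 0.095 × 0.055 = 0.005225
  Transmitter T4: 0.4275 × 0.23 = 0.098325
Total = 0.1556625.
P(Transmitter T2 | anomaly) = 0.03915/0.1556625 ≈ 0.252
P(Transmitter T6 | anomaly) = 0.0129625/0.1556625 ≈ 0.083
P(Transmitter T5 | anomaly) = 0.005225/0.1556625 ≈ 0.034
P(Transmitter T4 | anomaly) = 0.098325/0.1556625 ≈ 0.632
(Check: 0.252+0.083+0.034+0.632 = 1.001.)

Transmitter T2 0.252, Transmitter T6 0.083, Transmitter T5 0.034, Transmitter T4 0.632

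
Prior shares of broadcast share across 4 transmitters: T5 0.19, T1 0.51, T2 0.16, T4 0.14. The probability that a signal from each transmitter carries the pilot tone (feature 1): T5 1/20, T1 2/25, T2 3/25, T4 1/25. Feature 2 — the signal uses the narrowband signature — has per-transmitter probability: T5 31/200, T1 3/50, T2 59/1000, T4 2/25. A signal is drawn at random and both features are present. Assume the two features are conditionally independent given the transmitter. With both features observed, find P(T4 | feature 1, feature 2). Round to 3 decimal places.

Prior × likelihood for each hypothesis:
  T5: 0.19 × 0.05 × 0.155 = 0.0014725
  T1: 0.51 × 0.08 × 0.06 = 0.002448
  T2: 0.16 × 0.12 × 0.059 = 0.0011328
  T4: 0.14 × 0.04 × 0.08 = 0.000448
Normalizing constant = 0.0055013.
P(T4 | evidence) = 0.000448 / 0.0055013 ≈ 0.081.

0.081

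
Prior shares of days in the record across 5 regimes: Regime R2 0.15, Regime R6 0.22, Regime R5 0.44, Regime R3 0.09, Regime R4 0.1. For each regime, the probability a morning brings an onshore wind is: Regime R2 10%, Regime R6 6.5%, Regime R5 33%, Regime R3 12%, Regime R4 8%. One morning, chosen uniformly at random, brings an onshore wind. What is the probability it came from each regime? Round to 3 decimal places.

Compute prior × likelihood for every hypothesis:
  Regime R2: 0.15 × 0.1 = 0.015
  Regime R6: 0.22 × 0.065 = 0.0143
  Regime R5: 0.44 × 0.33 = 0.1452
  Regime R3: 0.09 × 0.12 = 0.0108
  Regime R4: 0.1 × 0.08 = 0.008
Total = 0.1933.
P(Regime R2 | onshore) = 0.015/0.1933 ≈ 0.078
P(Regime R6 | onshore) = 0.0143/0.1933 ≈ 0.074
P(Regime R5 | onshore) = 0.1452/0.1933 ≈ 0.751
P(Regime R3 | onshore) = 0.0108/0.1933 ≈ 0.056
P(Regime R4 | onshore) = 0.008/0.1933 ≈ 0.041

Regime R2 0.078, Regime R6 0.074, Regime R5 0.751, Regime R3 0.056, Regime R4 0.041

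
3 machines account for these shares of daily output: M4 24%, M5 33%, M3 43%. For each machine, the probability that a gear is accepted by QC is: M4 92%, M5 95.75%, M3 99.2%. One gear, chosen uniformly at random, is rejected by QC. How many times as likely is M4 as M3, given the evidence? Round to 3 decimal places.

Taking complements, P(rejected | each) = M4 0.08, M5 0.0425, M3 0.008.
Unnormalized posteriors (prior × likelihood):
  M4: 0.24 × 0.08 = 0.0192
  M5: 0.33 × 0.0425 = 0.014025
  M3: 0.43 × 0.008 = 0.00344
Normalizing constant = 0.036665.
The ratio is 0.0192 / 0.00344 (the normalizer cancels) = 5.581.

5.581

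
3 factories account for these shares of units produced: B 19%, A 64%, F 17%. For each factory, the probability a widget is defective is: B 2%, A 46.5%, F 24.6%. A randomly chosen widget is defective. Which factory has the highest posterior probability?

A

By Bayes' rule, posterior ∝ prior × likelihood:
  B: 0.19 × 0.02 = 0.0038
  A: 0.64 × 0.465 = 0.2976
  F: 0.17 × 0.246 = 0.04182
Total = 0.34322.
Largest term belongs to A, so A is most probable.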